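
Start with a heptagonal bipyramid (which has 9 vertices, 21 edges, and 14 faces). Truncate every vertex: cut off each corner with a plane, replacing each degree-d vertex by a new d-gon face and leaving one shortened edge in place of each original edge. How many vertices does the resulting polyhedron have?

Truncation replaces each original edge-end by a new vertex, so V′ = 2E = 42.
Each original edge survives, and each old vertex of degree d contributes d new edges; summing degrees gives Σd = 2E, so E′ = E + 2E = 3E = 63.
Each original face survives and each original vertex becomes one new face: F′ = F + V = 23.

42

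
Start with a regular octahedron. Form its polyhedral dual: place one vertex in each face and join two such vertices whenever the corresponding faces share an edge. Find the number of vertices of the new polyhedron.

8

The base solid has V = 6, E = 12, F = 8.
The dual swaps V and F and preserves E: V′ = F = 8, E′ = E = 12, F′ = V = 6.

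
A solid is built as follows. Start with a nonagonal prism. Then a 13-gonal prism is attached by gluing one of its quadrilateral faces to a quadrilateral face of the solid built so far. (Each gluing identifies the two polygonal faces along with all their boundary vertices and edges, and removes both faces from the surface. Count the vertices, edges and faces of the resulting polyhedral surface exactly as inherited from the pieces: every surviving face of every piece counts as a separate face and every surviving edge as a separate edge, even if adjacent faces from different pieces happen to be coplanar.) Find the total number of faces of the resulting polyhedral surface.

A nonagonal prism: V=18, E=27, F=11.
Attach a 13-gonal prism (V=26, E=39, F=15) along a 4-gon: merge 4 vertices and 4 edges, delete both glued faces → V=40, E=62, F=24.
Check: V − E + F = 40 − 62 + 24 = 2.

24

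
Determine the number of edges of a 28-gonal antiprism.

112

An antiprism on an n-gon has two n-gon caps and 2n triangles: V = 2·28 = 56, E = 4·28 = 112, F = 2·28 + 2 = 58.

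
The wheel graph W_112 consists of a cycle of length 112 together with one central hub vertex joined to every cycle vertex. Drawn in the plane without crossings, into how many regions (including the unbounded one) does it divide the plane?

113

W_112 has V = 112 + 1 = 113 vertices and E = 2·112 = 224 edges.
By Euler's formula F = 2 − V + E = 2 − 113 + 224 = 113.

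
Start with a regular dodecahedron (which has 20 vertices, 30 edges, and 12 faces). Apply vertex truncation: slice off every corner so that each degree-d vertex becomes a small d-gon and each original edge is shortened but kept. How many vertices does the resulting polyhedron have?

60

Truncation replaces each original edge-end by a new vertex, so V′ = 2E = 60.
Each original edge survives, and each old vertex of degree d contributes d new edges; summing degrees gives Σd = 2E, so E′ = E + 2E = 3E = 90.
Each original face survives and each original vertex becomes one new face: F′ = F + V = 32.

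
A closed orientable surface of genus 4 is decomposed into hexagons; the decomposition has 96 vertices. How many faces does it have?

51

χ = 2 − 2·4 = -6, and every face is a hexagon so 6F = 2E.
V − E + F = -6 with E = 6F/2 gives 96 − (6/2 − 1)·F = -6, so F = 51 and E = 153.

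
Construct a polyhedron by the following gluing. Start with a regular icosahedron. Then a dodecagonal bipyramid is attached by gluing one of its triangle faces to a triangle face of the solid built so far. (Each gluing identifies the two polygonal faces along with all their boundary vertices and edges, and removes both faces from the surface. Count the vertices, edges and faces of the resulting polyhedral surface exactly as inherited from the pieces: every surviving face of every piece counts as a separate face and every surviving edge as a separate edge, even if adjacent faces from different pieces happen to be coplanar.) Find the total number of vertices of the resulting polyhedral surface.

A regular icosahedron: V=12, E=30, F=20.
Attach a dodecagonal bipyramid (V=14, E=36, F=24) along a 3-gon: merge 3 vertices and 3 edges, delete both glued faces → V=23, E=63, F=42.
Check: V − E + F = 23 − 63 + 42 = 2.

23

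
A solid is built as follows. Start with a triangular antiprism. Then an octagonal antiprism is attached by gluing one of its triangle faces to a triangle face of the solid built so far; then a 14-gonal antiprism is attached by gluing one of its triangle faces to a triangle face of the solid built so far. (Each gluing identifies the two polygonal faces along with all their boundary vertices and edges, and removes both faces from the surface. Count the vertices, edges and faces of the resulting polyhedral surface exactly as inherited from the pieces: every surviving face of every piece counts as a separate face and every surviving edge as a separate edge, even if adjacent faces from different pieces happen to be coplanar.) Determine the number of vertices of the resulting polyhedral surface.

A triangular antiprism: V=6, E=12, F=8.
Attach an octagonal antiprism (V=16, E=32, F=18) along a 3-gon: merge 3 vertices and 3 edges, delete both glued faces → V=19, E=41, F=24.
Attach a 14-gonal antiprism (V=28, E=56, F=30) along a 3-gon: merge 3 vertices and 3 edges, delete both glued faces → V=44, E=94, F=52.
Check: V − E + F = 44 − 94 + 52 = 2.

44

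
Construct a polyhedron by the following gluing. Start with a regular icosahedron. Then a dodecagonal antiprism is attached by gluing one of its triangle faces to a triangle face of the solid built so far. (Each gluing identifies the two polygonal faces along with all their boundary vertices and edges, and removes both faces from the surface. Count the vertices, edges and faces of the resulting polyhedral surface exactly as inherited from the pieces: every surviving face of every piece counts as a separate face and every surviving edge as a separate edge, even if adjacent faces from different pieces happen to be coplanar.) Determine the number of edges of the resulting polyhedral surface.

A regular icosahedron: V=12, E=30, F=20.
Attach a dodecagonal antiprism (V=24, E=48, F=26) along a 3-gon: merge 3 vertices and 3 edges, delete both glued faces → V=33, E=75, F=44.
Check: V − E + F = 33 − 75 + 44 = 2.

75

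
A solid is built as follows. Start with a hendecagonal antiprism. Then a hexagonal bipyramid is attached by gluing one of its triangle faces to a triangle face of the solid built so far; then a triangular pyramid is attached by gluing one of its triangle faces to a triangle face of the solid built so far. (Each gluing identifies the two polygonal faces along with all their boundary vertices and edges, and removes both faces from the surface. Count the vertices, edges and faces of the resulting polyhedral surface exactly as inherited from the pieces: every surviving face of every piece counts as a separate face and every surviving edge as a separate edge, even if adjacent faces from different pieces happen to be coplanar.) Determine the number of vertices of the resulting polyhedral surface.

A hendecagonal antiprism: V=22, E=44, F=24.
Attach a hexagonal bipyramid (V=8, E=18, F=12) along a 3-gon: merge 3 vertices and 3 edges, delete both glued faces → V=27, E=59, F=34.
Attach a triangular pyramid (V=4, E=6, F=4) along a 3-gon: merge 3 vertices and 3 edges, delete both glued faces → V=28, E=62, F=36.
Check: V − E + F = 28 − 62 + 36 = 2.

28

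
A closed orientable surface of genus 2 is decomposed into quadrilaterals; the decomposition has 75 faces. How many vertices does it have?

χ = 2 − 2·2 = -2, and every face is a square so 4F = 2E.
E = 4·75/2 = 150. Then V = -2 + E − F = -2 + 150 − 75 = 73.

73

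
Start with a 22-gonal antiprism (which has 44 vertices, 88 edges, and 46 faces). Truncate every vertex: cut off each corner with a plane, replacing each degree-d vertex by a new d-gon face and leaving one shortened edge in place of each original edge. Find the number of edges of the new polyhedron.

264

Truncation replaces each original edge-end by a new vertex, so V′ = 2E = 176.
Each original edge survives, and each old vertex of degree d contributes d new edges; summing degrees gives Σd = 2E, so E′ = E + 2E = 3E = 264.
Each original face survives and each original vertex becomes one new face: F′ = F + V = 90.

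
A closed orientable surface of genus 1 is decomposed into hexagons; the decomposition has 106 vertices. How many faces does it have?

χ = 2 − 2·1 = 0, and every face is a hexagon so 6F = 2E.
V − E + F = 0 with E = 6F/2 gives 106 − (6/2 − 1)·F = 0, so F = 53 and E = 159.

53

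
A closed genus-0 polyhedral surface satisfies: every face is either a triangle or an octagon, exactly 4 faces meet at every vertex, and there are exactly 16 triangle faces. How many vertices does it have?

Let x be the number of octagons; then F = 16 + x.
Edge–face incidences: 2E = 3·16 + 8·x = 48 + 8x.
Every vertex has degree 4, so 4V = 2E.
Euler: V − E + F = 2 ⇒ (2E)/4 − E + (16 + x) = 2.
Multiply by 8: 2·(2E) − 4·(2E) + 8·(16 + x) = 16, i.e. 128 + 8x − 2·(48 + 8x) = 16.
Collecting terms: −8x + 32 = 16, so −8x = −16, so x = 2.
Then 2E = 48 + 8·2 = 64, so E = 32, V = 2E/4 = 16, F = 16 + 2 = 18.

16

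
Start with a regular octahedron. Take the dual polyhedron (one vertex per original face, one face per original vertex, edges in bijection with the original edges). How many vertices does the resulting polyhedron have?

The base solid has V = 6, E = 12, F = 8.
The dual swaps V and F and preserves E: V′ = F = 8, E′ = E = 12, F′ = V = 6.

8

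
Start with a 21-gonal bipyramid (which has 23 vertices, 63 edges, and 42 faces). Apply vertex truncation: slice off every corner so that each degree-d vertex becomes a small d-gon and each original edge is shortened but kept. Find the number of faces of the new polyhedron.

65

Truncation replaces each original edge-end by a new vertex, so V′ = 2E = 126.
Each original edge survives, and each old vertex of degree d contributes d new edges; summing degrees gives Σd = 2E, so E′ = E + 2E = 3E = 189.
Each original face survives and each original vertex becomes one new face: F′ = F + V = 65.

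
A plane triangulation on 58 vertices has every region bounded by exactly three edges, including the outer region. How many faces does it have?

In a plane triangulation 3F = 2E and V − E + F = 2, so F = 2V − 4 = 2·58 − 4 = 112.

112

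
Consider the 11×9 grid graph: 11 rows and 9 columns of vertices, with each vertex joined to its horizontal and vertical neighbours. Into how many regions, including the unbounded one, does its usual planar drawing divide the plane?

The grid has V = 11·9 = 99 vertices and E = 11·8 + 9·10 = 178 edges.
F = 2 − V + E = 2 − 99 + 178 = 81.

81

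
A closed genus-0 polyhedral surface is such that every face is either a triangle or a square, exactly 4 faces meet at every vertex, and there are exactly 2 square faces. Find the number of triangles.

8

Let x be the number of triangles; then F = 2 + x.
Edge–face incidences: 2E = 4·2 + 3·x = 8 + 3x.
Every vertex has degree 4, so 4V = 2E.
Euler: V − E + F = 2 ⇒ (2E)/4 − E + (2 + x) = 2.
Multiply by 8: 2·(2E) − 4·(2E) + 8·(2 + x) = 16, i.e. 16 + 8x − 2·(8 + 3x) = 16.
Collecting terms: 2x = 16, so x = 8.
Then 2E = 8 + 3·8 = 32, so E = 16, V = 2E/4 = 8, F = 2 + 8 = 10.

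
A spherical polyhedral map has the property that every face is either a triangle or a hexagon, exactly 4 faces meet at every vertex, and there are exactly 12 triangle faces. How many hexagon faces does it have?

Let x be the number of hexagons; then F = 12 + x.
Edge–face incidences: 2E = 3·12 + 6·x = 36 + 6x.
Every vertex has degree 4, so 4V = 2E.
Euler: V − E + F = 2 ⇒ (2E)/4 − E + (12 + x) = 2.
Multiply by 8: 2·(2E) − 4·(2E) + 8·(12 + x) = 16, i.e. 96 + 8x − 2·(36 + 6x) = 16.
Collecting terms: −4x + 24 = 16, so −4x = −8, so x = 2.
Then 2E = 36 + 6·2 = 48, so E = 24, V = 2E/4 = 12, F = 12 + 2 = 14.

2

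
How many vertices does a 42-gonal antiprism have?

An antiprism on an n-gon has two n-gon caps and 2n triangles: V = 2·42 = 84, E = 4·42 = 168, F = 2·42 + 2 = 86.
Check: V − E + F = 84 − 168 + 86 = 2.

84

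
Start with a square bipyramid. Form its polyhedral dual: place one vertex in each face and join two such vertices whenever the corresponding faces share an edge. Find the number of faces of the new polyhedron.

6

The base solid has V = 6, E = 12, F = 8.
The dual swaps V and F and preserves E: V′ = F = 8, E′ = E = 12, F′ = V = 6.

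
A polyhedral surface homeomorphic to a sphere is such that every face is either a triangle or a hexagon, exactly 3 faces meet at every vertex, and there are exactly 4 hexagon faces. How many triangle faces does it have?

Let x be the number of triangles; then F = 4 + x.
Edge–face incidences: 2E = 6·4 + 3·x = 24 + 3x.
Every vertex has degree 3, so 3V = 2E.
Euler: V − E + F = 2 ⇒ (2E)/3 − E + (4 + x) = 2.
Multiply by 6: 2·(2E) − 3·(2E) + 6·(4 + x) = 12, i.e. 24 + 6x − (24 + 3x) = 12.
Collecting terms: 3x = 12, so x = 4.
Then 2E = 24 + 3·4 = 36, so E = 18, V = 2E/3 = 12, F = 4 + 4 = 8.

4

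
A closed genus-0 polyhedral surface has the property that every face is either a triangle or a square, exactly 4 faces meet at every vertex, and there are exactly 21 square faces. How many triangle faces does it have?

Let x be the number of triangles; then F = 21 + x.
Edge–face incidences: 2E = 4·21 + 3·x = 84 + 3x.
Every vertex has degree 4, so 4V = 2E.
Euler: V − E + F = 2 ⇒ (2E)/4 − E + (21 + x) = 2.
Multiply by 8: 2·(2E) − 4·(2E) + 8·(21 + x) = 16, i.e. 168 + 8x − 2·(84 + 3x) = 16.
Collecting terms: 2x = 16, so x = 8.
Then 2E = 84 + 3·8 = 108, so E = 54, V = 2E/4 = 27, F = 21 + 8 = 29.

8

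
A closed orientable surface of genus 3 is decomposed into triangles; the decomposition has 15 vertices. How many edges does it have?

57

χ = 2 − 2·3 = -4, and every face is a triangle so 3F = 2E.
V − E + F = -4 with E = 3F/2 gives 15 − (3/2 − 1)·F = -4, so F = 38 and E = 57.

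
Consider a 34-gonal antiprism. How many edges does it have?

136

An antiprism on an n-gon has two n-gon caps and 2n triangles: V = 2·34 = 68, E = 4·34 = 136, F = 2·34 + 2 = 70.
Check: V − E + F = 68 − 136 + 70 = 2.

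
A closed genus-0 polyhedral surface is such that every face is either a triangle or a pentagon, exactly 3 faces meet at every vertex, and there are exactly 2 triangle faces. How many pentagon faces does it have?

6

Let x be the number of pentagons; then F = 2 + x.
Edge–face incidences: 2E = 3·2 + 5·x = 6 + 5x.
Every vertex has degree 3, so 3V = 2E.
Euler: V − E + F = 2 ⇒ (2E)/3 − E + (2 + x) = 2.
Multiply by 6: 2·(2E) − 3·(2E) + 6·(2 + x) = 12, i.e. 12 + 6x − (6 + 5x) = 12.
Collecting terms: x + 6 = 12, so x = 6.
Then 2E = 6 + 5·6 = 36, so E = 18, V = 2E/3 = 12, F = 2 + 6 = 8.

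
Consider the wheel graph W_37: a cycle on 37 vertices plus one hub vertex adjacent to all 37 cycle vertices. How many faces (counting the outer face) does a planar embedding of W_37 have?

38

W_37 has V = 37 + 1 = 38 vertices and E = 2·37 = 74 edges.
By Euler's formula F = 2 − V + E = 2 − 38 + 74 = 38.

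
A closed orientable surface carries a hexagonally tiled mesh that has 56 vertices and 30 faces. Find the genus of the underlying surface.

Every face is a hexagon, so 2E = 6·30 = 180, giving E = 90.
χ = V − E + F = 56 − 90 + 30 = -4.
For a closed orientable surface χ = 2 − 2g, so g = (2 − (-4))/2 = 3.

3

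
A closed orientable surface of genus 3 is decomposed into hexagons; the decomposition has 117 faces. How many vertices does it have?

χ = 2 − 2·3 = -4, and every face is a hexagon so 6F = 2E.
E = 6·117/2 = 351. Then V = -4 + E − F = -4 + 351 − 117 = 230.

230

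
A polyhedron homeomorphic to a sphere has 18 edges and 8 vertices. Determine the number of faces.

Here V − E + F = 2.
F = 2 − V + E = 2 − 8 + 18 = 12.

12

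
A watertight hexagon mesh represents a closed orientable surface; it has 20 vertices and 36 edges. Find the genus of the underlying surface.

Every face is a hexagon and each edge borders two faces, so 6F = 2·36, giving F = 12.
χ = V − E + F = 20 − 36 + 12 = -4.
For a closed orientable surface χ = 2 − 2g, so g = (2 − (-4))/2 = 3.

3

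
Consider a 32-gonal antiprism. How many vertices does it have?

64

An antiprism on an n-gon has two n-gon caps and 2n triangles: V = 2·32 = 64, E = 4·32 = 128, F = 2·32 + 2 = 66.
Check: V − E + F = 64 − 128 + 66 = 2.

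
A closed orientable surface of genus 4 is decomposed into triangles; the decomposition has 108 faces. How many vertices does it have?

48

χ = 2 − 2·4 = -6, and every face is a triangle so 3F = 2E.
E = 3·108/2 = 162. Then V = -6 + E − F = -6 + 162 − 108 = 48.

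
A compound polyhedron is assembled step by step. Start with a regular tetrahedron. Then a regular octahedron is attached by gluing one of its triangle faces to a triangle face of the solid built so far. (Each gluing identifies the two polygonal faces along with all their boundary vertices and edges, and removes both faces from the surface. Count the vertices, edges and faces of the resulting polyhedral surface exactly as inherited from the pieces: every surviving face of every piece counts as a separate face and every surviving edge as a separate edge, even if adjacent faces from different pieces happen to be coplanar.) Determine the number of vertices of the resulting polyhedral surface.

7

A regular tetrahedron: V=4, E=6, F=4.
Attach a regular octahedron (V=6, E=12, F=8) along a 3-gon: merge 3 vertices and 3 edges, delete both glued faces → V=7, E=15, F=10.
Check: V − E + F = 7 − 15 + 10 = 2.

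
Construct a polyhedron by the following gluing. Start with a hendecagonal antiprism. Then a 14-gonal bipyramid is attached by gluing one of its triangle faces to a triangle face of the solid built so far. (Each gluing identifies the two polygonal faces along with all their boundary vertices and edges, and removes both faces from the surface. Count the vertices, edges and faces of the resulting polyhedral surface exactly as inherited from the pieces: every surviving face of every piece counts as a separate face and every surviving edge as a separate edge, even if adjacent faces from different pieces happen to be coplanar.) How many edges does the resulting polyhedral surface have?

83

A hendecagonal antiprism: V=22, E=44, F=24.
Attach a 14-gonal bipyramid (V=16, E=42, F=28) along a 3-gon: merge 3 vertices and 3 edges, delete both glued faces → V=35, E=83, F=50.
Check: V − E + F = 35 − 83 + 50 = 2.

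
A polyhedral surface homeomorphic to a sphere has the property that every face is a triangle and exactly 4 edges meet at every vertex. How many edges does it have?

Each face has 3 edges and each edge borders two faces, so 2E = 3F.
Each vertex has degree 4, so 4V = 2E and hence V = 3F/4.
Euler: V − E + F = 2 ⇒ (3F/4) − (3F/2) + F = 2.
Multiply by 8: (6 − 12 + 8)F = 16, i.e. 2F = 16.
So F = 8, E = 3·8/2 = 12, V = 3·8/4 = 6.

12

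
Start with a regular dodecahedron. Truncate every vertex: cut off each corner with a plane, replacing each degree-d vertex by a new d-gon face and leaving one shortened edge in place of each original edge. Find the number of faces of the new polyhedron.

The base solid has V = 20, E = 30, F = 12.
Truncation replaces each original edge-end by a new vertex, so V′ = 2E = 60.
Each original edge survives, and each old vertex of degree d contributes d new edges; summing degrees gives Σd = 2E, so E′ = E + 2E = 3E = 90.
Each original face survives and each original vertex becomes one new face: F′ = F + V = 32.

32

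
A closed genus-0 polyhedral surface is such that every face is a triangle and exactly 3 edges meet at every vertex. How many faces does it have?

4

Each face has 3 edges and each edge borders two faces, so 2E = 3F.
Each vertex has degree 3, so 3V = 2E and hence V = 3F/3.
Euler: V − E + F = 2 ⇒ (3F/3) − (3F/2) + F = 2.
Multiply by 6: (6 − 9 + 6)F = 12, i.e. 3F = 12.
So F = 4, E = 3·4/2 = 6, V = 3·4/3 = 4.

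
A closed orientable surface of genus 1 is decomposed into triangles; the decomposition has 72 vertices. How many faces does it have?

χ = 2 − 2·1 = 0, and every face is a triangle so 3F = 2E.
V − E + F = 0 with E = 3F/2 gives 72 − (3/2 − 1)·F = 0, so F = 144 and E = 216.

144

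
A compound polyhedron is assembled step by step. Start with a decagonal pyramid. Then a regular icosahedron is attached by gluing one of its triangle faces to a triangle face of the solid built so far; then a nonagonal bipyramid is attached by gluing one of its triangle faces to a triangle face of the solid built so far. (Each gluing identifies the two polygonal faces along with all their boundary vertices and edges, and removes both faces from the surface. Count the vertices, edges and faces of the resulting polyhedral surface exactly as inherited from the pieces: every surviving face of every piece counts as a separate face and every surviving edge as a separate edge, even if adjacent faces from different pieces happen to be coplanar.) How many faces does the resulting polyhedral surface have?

A decagonal pyramid: V=11, E=20, F=11.
Attach a regular icosahedron (V=12, E=30, F=20) along a 3-gon: merge 3 vertices and 3 edges, delete both glued faces → V=20, E=47, F=29.
Attach a nonagonal bipyramid (V=11, E=27, F=18) along a 3-gon: merge 3 vertices and 3 edges, delete both glued faces → V=28, E=71, F=45.
Check: V − E + F = 28 − 71 + 45 = 2.

45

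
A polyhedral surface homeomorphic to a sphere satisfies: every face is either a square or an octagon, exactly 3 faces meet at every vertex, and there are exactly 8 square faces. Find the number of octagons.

2

Let x be the number of octagons; then F = 8 + x.
Edge–face incidences: 2E = 4·8 + 8·x = 32 + 8x.
Every vertex has degree 3, so 3V = 2E.
Euler: V − E + F = 2 ⇒ (2E)/3 − E + (8 + x) = 2.
Multiply by 6: 2·(2E) − 3·(2E) + 6·(8 + x) = 12, i.e. 48 + 6x − (32 + 8x) = 12.
Collecting terms: −2x + 16 = 12, so −2x = −4, so x = 2.
Then 2E = 32 + 8·2 = 48, so E = 24, V = 2E/3 = 16, F = 8 + 2 = 10.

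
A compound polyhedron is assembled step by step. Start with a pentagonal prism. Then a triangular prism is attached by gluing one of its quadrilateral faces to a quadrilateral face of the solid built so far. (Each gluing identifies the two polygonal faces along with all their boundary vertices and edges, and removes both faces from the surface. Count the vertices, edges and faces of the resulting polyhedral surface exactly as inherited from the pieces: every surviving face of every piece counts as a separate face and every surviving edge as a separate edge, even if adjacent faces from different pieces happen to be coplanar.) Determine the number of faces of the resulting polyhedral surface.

A pentagonal prism: V=10, E=15, F=7.
Attach a triangular prism (V=6, E=9, F=5) along a 4-gon: merge 4 vertices and 4 edges, delete both glued faces → V=12, E=20, F=10.
Check: V − E + F = 12 − 20 + 10 = 2.

10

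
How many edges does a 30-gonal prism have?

90

A prism on an n-gon has two n-gon bases and n rectangular sides: V = 2·30 = 60, E = 3·30 = 90, F = 30 + 2 = 32.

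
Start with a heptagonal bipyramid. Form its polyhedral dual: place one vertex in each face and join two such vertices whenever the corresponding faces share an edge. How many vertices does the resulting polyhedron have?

14

The base solid has V = 9, E = 21, F = 14.
The dual swaps V and F and preserves E: V′ = F = 14, E′ = E = 21, F′ = V = 9.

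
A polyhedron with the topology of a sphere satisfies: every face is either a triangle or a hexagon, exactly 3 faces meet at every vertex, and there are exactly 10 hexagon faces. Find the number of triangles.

4

Let x be the number of triangles; then F = 10 + x.
Edge–face incidences: 2E = 6·10 + 3·x = 60 + 3x.
Every vertex has degree 3, so 3V = 2E.
Euler: V − E + F = 2 ⇒ (2E)/3 − E + (10 + x) = 2.
Multiply by 6: 2·(2E) − 3·(2E) + 6·(10 + x) = 12, i.e. 60 + 6x − (60 + 3x) = 12.
Collecting terms: 3x = 12, so x = 4.
Then 2E = 60 + 3·4 = 72, so E = 36, V = 2E/3 = 24, F = 10 + 4 = 14.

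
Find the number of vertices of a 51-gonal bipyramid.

53

A bipyramid over an n-gon has 2n triangular faces and n + 2 vertices: V = 51 + 2 = 53, E = 3·51 = 153, F = 2·51 = 102.
Check: V − E + F = 53 − 153 + 102 = 2.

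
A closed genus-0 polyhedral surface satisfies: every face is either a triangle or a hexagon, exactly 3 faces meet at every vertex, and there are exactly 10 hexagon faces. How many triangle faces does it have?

Let x be the number of triangles; then F = 10 + x.
Edge–face incidences: 2E = 6·10 + 3·x = 60 + 3x.
Every vertex has degree 3, so 3V = 2E.
Euler: V − E + F = 2 ⇒ (2E)/3 − E + (10 + x) = 2.
Multiply by 6: 2·(2E) − 3·(2E) + 6·(10 + x) = 12, i.e. 60 + 6x − (60 + 3x) = 12.
Collecting terms: 3x = 12, so x = 4.
Then 2E = 60 + 3·4 = 72, so E = 36, V = 2E/3 = 24, F = 10 + 4 = 14.

4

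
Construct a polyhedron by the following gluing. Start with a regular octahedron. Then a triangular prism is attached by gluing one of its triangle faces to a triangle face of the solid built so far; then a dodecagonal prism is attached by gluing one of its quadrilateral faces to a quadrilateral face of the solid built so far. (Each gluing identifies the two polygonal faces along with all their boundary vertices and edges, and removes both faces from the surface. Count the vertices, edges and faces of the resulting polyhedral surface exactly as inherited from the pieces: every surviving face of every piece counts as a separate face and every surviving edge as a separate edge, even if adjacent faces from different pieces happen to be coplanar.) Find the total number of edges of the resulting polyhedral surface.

A regular octahedron: V=6, E=12, F=8.
Attach a triangular prism (V=6, E=9, F=5) along a 3-gon: merge 3 vertices and 3 edges, delete both glued faces → V=9, E=18, F=11.
Attach a dodecagonal prism (V=24, E=36, F=14) along a 4-gon: merge 4 vertices and 4 edges, delete both glued faces → V=29, E=50, F=23.
Check: V − E + F = 29 − 50 + 23 = 2.

50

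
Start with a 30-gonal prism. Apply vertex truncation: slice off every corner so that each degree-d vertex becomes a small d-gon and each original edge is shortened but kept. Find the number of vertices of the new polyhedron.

The base solid has V = 60, E = 90, F = 32.
Truncation replaces each original edge-end by a new vertex, so V′ = 2E = 180.
Each original edge survives, and each old vertex of degree d contributes d new edges; summing degrees gives Σd = 2E, so E′ = E + 2E = 3E = 270.
Each original face survives and each original vertex becomes one new face: F′ = F + V = 92.

180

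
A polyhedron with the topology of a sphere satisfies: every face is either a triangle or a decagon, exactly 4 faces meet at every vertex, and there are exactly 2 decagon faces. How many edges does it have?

Let x be the number of triangles; then F = 2 + x.
Edge–face incidences: 2E = 10·2 + 3·x = 20 + 3x.
Every vertex has degree 4, so 4V = 2E.
Euler: V − E + F = 2 ⇒ (2E)/4 − E + (2 + x) = 2.
Multiply by 8: 2·(2E) − 4·(2E) + 8·(2 + x) = 16, i.e. 16 + 8x − 2·(20 + 3x) = 16.
Collecting terms: 2x − 24 = 16, so 2x = 40, so x = 20.
Then 2E = 20 + 3·20 = 80, so E = 40, V = 2E/4 = 20, F = 2 + 20 = 22.

40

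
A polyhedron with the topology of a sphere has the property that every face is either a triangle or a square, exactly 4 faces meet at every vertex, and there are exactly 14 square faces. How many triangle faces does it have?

Let x be the number of triangles; then F = 14 + x.
Edge–face incidences: 2E = 4·14 + 3·x = 56 + 3x.
Every vertex has degree 4, so 4V = 2E.
Euler: V − E + F = 2 ⇒ (2E)/4 − E + (14 + x) = 2.
Multiply by 8: 2·(2E) − 4·(2E) + 8·(14 + x) = 16, i.e. 112 + 8x − 2·(56 + 3x) = 16.
Collecting terms: 2x = 16, so x = 8.
Then 2E = 56 + 3·8 = 80, so E = 40, V = 2E/4 = 20, F = 14 + 8 = 22.

8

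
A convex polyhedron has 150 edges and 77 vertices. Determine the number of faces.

Here V − E + F = 2.
F = 2 − V + E = 2 − 77 + 150 = 75.

75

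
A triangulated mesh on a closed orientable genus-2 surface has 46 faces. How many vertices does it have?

21

χ = 2 − 2·2 = -2, and every face is a triangle so 3F = 2E.
E = 3·46/2 = 69. Then V = -2 + E − F = -2 + 69 − 46 = 21.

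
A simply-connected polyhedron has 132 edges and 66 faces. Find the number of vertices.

Here V − E + F = 2.
V = 2 + E − F = 2 + 132 − 66 = 68.

68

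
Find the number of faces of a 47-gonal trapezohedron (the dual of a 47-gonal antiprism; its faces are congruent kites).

94

The n-trapezohedron (dual of the n-antiprism) has V = 2·47 + 2 = 96, E = 4·47 = 188, F = 2·47 = 94.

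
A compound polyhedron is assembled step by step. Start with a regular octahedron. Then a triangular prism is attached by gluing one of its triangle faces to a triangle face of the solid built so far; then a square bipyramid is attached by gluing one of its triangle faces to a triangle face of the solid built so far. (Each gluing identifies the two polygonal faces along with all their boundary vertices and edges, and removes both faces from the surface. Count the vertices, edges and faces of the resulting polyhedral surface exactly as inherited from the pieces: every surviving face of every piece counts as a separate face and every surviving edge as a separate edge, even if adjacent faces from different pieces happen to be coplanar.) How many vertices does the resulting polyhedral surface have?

A regular octahedron: V=6, E=12, F=8.
Attach a triangular prism (V=6, E=9, F=5) along a 3-gon: merge 3 vertices and 3 edges, delete both glued faces → V=9, E=18, F=11.
Attach a square bipyramid (V=6, E=12, F=8) along a 3-gon: merge 3 vertices and 3 edges, delete both glued faces → V=12, E=27, F=17.
Check: V − E + F = 12 − 27 + 17 = 2.

12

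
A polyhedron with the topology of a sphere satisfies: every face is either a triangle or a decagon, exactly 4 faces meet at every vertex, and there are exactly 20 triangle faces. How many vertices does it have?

Let x be the number of decagons; then F = 20 + x.
Edge–face incidences: 2E = 3·20 + 10·x = 60 + 10x.
Every vertex has degree 4, so 4V = 2E.
Euler: V − E + F = 2 ⇒ (2E)/4 − E + (20 + x) = 2.
Multiply by 8: 2·(2E) − 4·(2E) + 8·(20 + x) = 16, i.e. 160 + 8x − 2·(60 + 10x) = 16.
Collecting terms: −12x + 40 = 16, so −12x = −24, so x = 2.
Then 2E = 60 + 10·2 = 80, so E = 40, V = 2E/4 = 20, F = 20 + 2 = 22.

20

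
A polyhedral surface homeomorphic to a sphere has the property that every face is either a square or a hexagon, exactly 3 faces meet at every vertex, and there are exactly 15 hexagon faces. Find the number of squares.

6

Let x be the number of squares; then F = 15 + x.
Edge–face incidences: 2E = 6·15 + 4·x = 90 + 4x.
Every vertex has degree 3, so 3V = 2E.
Euler: V − E + F = 2 ⇒ (2E)/3 − E + (15 + x) = 2.
Multiply by 6: 2·(2E) − 3·(2E) + 6·(15 + x) = 12, i.e. 90 + 6x − (90 + 4x) = 12.
Collecting terms: 2x = 12, so x = 6.
Then 2E = 90 + 4·6 = 114, so E = 57, V = 2E/3 = 38, F = 15 + 6 = 21.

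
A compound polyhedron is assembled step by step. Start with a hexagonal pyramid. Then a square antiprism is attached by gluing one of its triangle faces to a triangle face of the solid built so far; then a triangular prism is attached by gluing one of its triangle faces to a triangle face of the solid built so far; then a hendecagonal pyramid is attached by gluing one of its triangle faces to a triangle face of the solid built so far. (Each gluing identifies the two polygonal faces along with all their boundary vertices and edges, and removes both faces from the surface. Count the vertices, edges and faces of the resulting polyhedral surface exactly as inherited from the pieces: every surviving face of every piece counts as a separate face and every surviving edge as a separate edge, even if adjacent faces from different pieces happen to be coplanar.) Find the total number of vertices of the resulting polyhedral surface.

24

A hexagonal pyramid: V=7, E=12, F=7.
Attach a square antiprism (V=8, E=16, F=10) along a 3-gon: merge 3 vertices and 3 edges, delete both glued faces → V=12, E=25, F=15.
Attach a triangular prism (V=6, E=9, F=5) along a 3-gon: merge 3 vertices and 3 edges, delete both glued faces → V=15, E=31, F=18.
Attach a hendecagonal pyramid (V=12, E=22, F=12) along a 3-gon: merge 3 vertices and 3 edges, delete both glued faces → V=24, E=50, F=28.
Check: V − E + F = 24 − 50 + 28 = 2.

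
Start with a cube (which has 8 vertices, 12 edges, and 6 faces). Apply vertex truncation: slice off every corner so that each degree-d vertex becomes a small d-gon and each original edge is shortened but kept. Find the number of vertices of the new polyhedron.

Truncation replaces each original edge-end by a new vertex, so V′ = 2E = 24.
Each original edge survives, and each old vertex of degree d contributes d new edges; summing degrees gives Σd = 2E, so E′ = E + 2E = 3E = 36.
Each original face survives and each original vertex becomes one new face: F′ = F + V = 14.

24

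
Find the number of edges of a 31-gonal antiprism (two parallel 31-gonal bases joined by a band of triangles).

An antiprism on an n-gon has two n-gon caps and 2n triangles: V = 2·31 = 62, E = 4·31 = 124, F = 2·31 + 2 = 64.
Check: V − E + F = 62 − 124 + 64 = 2.

124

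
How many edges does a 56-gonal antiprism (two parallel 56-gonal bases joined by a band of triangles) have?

224

An antiprism on an n-gon has two n-gon caps and 2n triangles: V = 2·56 = 112, E = 4·56 = 224, F = 2·56 + 2 = 114.
Check: V − E + F = 112 − 224 + 114 = 2.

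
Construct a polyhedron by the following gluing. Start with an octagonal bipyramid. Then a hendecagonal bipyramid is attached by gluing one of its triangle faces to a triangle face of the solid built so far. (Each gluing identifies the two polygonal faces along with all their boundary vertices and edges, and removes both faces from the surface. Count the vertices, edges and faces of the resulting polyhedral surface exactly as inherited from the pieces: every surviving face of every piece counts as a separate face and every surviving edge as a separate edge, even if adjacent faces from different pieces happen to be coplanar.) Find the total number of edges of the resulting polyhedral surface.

54

An octagonal bipyramid: V=10, E=24, F=16.
Attach a hendecagonal bipyramid (V=13, E=33, F=22) along a 3-gon: merge 3 vertices and 3 edges, delete both glued faces → V=20, E=54, F=36.
Check: V − E + F = 20 − 54 + 36 = 2.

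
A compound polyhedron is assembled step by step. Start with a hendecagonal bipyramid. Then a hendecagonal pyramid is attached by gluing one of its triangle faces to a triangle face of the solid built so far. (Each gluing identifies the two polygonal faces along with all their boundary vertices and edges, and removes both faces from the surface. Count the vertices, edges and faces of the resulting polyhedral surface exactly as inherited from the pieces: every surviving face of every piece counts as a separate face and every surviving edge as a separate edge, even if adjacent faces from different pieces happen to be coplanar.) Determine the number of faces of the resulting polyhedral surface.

32

A hendecagonal bipyramid: V=13, E=33, F=22.
Attach a hendecagonal pyramid (V=12, E=22, F=12) along a 3-gon: merge 3 vertices and 3 edges, delete both glued faces → V=22, E=52, F=32.
Check: V − E + F = 22 − 52 + 32 = 2.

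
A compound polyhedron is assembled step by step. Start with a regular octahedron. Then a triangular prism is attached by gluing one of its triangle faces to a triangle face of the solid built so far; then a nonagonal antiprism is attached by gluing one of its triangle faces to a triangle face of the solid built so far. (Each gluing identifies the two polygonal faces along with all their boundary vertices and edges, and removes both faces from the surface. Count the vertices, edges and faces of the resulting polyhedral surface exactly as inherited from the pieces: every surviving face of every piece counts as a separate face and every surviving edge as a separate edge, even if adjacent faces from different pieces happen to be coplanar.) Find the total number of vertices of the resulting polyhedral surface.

24

A regular octahedron: V=6, E=12, F=8.
Attach a triangular prism (V=6, E=9, F=5) along a 3-gon: merge 3 vertices and 3 edges, delete both glued faces → V=9, E=18, F=11.
Attach a nonagonal antiprism (V=18, E=36, F=20) along a 3-gon: merge 3 vertices and 3 edges, delete both glued faces → V=24, E=51, F=29.
Check: V − E + F = 24 − 51 + 29 = 2.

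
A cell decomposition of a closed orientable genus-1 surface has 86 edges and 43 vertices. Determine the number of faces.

For a closed orientable surface of genus 1, χ = 2 − 2·1 = 0.
F = 0 − V + E = 0 − 43 + 86 = 43.

43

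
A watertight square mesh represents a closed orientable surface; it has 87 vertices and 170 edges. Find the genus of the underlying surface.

Every face is a square and each edge borders two faces, so 4F = 2·170, giving F = 85.
χ = V − E + F = 87 − 170 + 85 = 2.
For a closed orientable surface χ = 2 − 2g, so g = (2 − (2))/2 = 0.

0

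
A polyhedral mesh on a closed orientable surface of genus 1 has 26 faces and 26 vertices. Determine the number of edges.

52

For a closed orientable surface of genus 1, χ = 2 − 2·1 = 0.
E = V + F − (0) = 26 + 26 − (0) = 52.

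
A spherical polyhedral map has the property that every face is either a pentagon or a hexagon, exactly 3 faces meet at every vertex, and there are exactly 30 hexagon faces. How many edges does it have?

120

Let x be the number of pentagons; then F = 30 + x.
Edge–face incidences: 2E = 6·30 + 5·x = 180 + 5x.
Every vertex has degree 3, so 3V = 2E.
Euler: V − E + F = 2 ⇒ (2E)/3 − E + (30 + x) = 2.
Multiply by 6: 2·(2E) − 3·(2E) + 6·(30 + x) = 12, i.e. 180 + 6x − (180 + 5x) = 12.
Collecting terms: x = 12.
Then 2E = 180 + 5·12 = 240, so E = 120, V = 2E/3 = 80, F = 30 + 12 = 42.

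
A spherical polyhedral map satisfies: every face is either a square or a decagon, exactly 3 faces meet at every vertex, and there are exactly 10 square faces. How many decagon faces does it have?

Let x be the number of decagons; then F = 10 + x.
Edge–face incidences: 2E = 4·10 + 10·x = 40 + 10x.
Every vertex has degree 3, so 3V = 2E.
Euler: V − E + F = 2 ⇒ (2E)/3 − E + (10 + x) = 2.
Multiply by 6: 2·(2E) − 3·(2E) + 6·(10 + x) = 12, i.e. 60 + 6x − (40 + 10x) = 12.
Collecting terms: −4x + 20 = 12, so −4x = −8, so x = 2.
Then 2E = 40 + 10·2 = 60, so E = 30, V = 2E/3 = 20, F = 10 + 2 = 12.

2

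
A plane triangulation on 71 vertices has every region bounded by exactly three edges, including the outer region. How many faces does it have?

In a plane triangulation 3F = 2E and V − E + F = 2, so F = 2V − 4 = 2·71 − 4 = 138.

138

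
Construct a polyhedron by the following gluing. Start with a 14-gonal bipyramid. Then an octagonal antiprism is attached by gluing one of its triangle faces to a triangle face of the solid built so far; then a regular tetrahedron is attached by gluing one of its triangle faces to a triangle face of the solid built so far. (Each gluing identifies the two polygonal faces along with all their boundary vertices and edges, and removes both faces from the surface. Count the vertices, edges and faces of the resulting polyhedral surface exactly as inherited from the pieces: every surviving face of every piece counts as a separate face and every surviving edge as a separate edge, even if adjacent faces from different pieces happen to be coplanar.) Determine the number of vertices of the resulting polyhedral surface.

A 14-gonal bipyramid: V=16, E=42, F=28.
Attach an octagonal antiprism (V=16, E=32, F=18) along a 3-gon: merge 3 vertices and 3 edges, delete both glued faces → V=29, E=71, F=44.
Attach a regular tetrahedron (V=4, E=6, F=4) along a 3-gon: merge 3 vertices and 3 edges, delete both glued faces → V=30, E=74, F=46.
Check: V − E + F = 30 − 74 + 46 = 2.

30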